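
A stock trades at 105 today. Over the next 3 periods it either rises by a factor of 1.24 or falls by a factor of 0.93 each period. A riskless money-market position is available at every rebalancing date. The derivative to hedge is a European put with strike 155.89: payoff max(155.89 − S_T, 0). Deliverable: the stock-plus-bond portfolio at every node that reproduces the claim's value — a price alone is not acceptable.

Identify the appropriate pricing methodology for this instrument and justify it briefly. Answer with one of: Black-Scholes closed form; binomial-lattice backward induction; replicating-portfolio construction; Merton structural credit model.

Key observation: the task asks for the hedge itself — share and bond holdings at every node of the 3-period tree on spot 105 with factors 1.24/0.93 — which is exactly what the replicating-portfolio construction produces.

framework: replicating-portfolio construction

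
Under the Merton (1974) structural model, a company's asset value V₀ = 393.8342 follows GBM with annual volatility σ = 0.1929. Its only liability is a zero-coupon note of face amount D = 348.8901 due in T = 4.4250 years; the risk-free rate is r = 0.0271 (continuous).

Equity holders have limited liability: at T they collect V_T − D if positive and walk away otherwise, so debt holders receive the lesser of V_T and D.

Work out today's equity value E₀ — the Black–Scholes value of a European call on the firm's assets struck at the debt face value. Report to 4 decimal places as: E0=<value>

Equity is a call on the firm's assets struck at D = 348.8901:
d₁ = [ln(V₀/D) + (r + σ²/2)T] / (σ√T)
   = [ln(393.8342/348.8901) + (0.0271 + 0.5·0.1929²)·4.4250] / (0.1929·√4.4250)
   = [0.121173 + 0.202246] / 0.405778 = 0.797033
d₂ = d₁ − σ√T = 0.797033 − 0.405778 = 0.391254
N(d₁) = 0.787284,  N(d₂) = 0.652195,  e^(−rT) = 0.886994
E₀ = V₀·N(d₁) − D·e^(−rT)·N(d₂)
   = 393.8342·0.787284 − 348.8901·0.886994·0.652195 = 108.228828

E0=108.2288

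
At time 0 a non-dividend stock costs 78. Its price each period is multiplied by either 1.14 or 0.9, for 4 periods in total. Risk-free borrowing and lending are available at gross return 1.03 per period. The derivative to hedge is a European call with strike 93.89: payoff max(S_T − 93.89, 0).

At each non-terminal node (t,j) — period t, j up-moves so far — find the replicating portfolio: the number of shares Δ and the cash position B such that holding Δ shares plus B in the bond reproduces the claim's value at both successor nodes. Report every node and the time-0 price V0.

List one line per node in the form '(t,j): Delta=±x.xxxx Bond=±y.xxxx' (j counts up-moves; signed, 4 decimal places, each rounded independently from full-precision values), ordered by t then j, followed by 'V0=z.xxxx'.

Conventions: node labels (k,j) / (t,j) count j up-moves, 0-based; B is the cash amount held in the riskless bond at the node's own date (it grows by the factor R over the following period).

(0,0): Delta=0.4150 Bond=-26.8530
(1,0): Delta=0.1660 Bond=-10.1841
(1,1): Delta=0.5812 Bond=-42.4446
(2,0): Delta=0.0000 Bond=0.0000
(2,1): Delta=0.2769 Bond=-19.3655
(2,2): Delta=0.7845 Bond=-64.3239
(3,0): Delta=0.0000 Bond=0.0000
(3,1): Delta=0.0000 Bond=0.0000
(3,2): Delta=0.4619 Bond=-36.8242
(3,3): Delta=1.0000 Bond=-91.1553
V0=5.5132

No-arbitrage ⇒ martingale measure with p* = (R−d)/(u−d) = 0.5417.
At maturity the claim pays: V(4,0)=0.0000, V(4,1)=0.0000, V(4,2)=0.0000, V(4,3)=10.1144, V(4,4)=37.8489
  t=3,j=0: stock 56.8620 → up 64.8227 (V=0.0000), down 51.1758 (V=0.0000). Price 0.0000; hedge Δ=0.0000, bond B=0.0000.
  t=3,j=1: stock 72.0252 → up 82.1087 (V=0.0000), down 64.8227 (V=0.0000). Price 0.0000; hedge Δ=0.0000, bond B=0.0000.
  t=3,j=2: stock 91.2319 → up 104.0044 (V=10.1144), down 82.1087 (V=0.0000). Price 5.3191; hedge Δ=0.4619, bond B=-36.8242.
  t=3,j=3: stock 115.5604 → up 131.7389 (V=37.8489), down 104.0044 (V=10.1144). Price 24.4051; hedge Δ=1.0000, bond B=-91.1553.
  t=2,j=0: stock 63.1800 → up 72.0252 (V=0.0000), down 56.8620 (V=0.0000). Price 0.0000; hedge Δ=0.0000, bond B=0.0000.
  t=2,j=1: stock 80.0280 → up 91.2319 (V=5.3191), down 72.0252 (V=0.0000). Price 2.7972; hedge Δ=0.2769, bond B=-19.3655.
  t=2,j=2: stock 101.3688 → up 115.5604 (V=24.4051), down 91.2319 (V=5.3191). Price 15.2013; hedge Δ=0.7845, bond B=-64.3239.
  t=1,j=0: stock 70.2000 → up 80.0280 (V=2.7972), down 63.1800 (V=0.0000). Price 1.4710; hedge Δ=0.1660, bond B=-10.1841.
  t=1,j=1: stock 88.9200 → up 101.3688 (V=15.2013), down 80.0280 (V=2.7972). Price 9.2389; hedge Δ=0.5812, bond B=-42.4446.
  t=0,j=0: stock 78.0000 → up 88.9200 (V=9.2389), down 70.2000 (V=1.4710). Price 5.5132; hedge Δ=0.4150, bond B=-26.8530.
Verification: the root portfolio costs Δ(0,0)·S0 + B(0,0) = 5.5132, matching V0.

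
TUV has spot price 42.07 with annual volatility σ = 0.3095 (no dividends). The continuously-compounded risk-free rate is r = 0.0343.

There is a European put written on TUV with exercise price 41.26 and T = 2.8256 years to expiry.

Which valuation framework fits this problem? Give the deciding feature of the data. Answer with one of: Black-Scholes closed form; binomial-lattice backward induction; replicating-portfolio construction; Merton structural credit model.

Key observation: with TUV following a GBM at constant σ and r, the European put struck at 41.26 prices in closed form — nothing here needs a stepwise model or a balance sheet.

framework: Black-Scholes closed form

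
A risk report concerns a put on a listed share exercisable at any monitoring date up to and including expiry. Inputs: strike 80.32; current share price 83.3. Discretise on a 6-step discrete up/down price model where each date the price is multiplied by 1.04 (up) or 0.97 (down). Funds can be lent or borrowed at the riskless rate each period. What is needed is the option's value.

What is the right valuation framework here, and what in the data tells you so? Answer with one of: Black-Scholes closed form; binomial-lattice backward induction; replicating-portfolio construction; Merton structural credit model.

framework: binomial-lattice backward induction

Key observation: early exercise of the strike-80.32 put must be checked at each of the 6 dates (spot 83.3), which forces a node-by-node comparison of intrinsic and continuation value backward from expiry.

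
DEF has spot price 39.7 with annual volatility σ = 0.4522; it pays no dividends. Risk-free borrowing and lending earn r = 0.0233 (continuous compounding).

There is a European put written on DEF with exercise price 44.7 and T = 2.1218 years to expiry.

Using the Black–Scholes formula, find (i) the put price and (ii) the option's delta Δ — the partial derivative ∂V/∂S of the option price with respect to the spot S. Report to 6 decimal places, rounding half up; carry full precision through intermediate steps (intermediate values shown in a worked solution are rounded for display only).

price = 12.092128
Δ = -0.411257

σ√T = 0.4522·√2.1218 = 0.658693
d₁ = (ln(S/K) + (r+σ²/2)T) / (σ√T) = (ln(39.7/44.7) + (0.0233+0.4522²/2)·2.1218) / 0.658693 = (-0.118622 + 0.266376) / 0.658693 = 0.224313
d₂ = d₁ − σ√T = 0.224313 − 0.658693 = -0.434379
e^{−rT} = 0.951764
N(−d₁) = 0.411257,  N(−d₂) = 0.667993
Put price V = K·e^{−rT}·N(−d₂) − S·N(−d₁) = 28.419020 − 16.326892 = 12.092128
Δ = −N(−d₁) = -0.411257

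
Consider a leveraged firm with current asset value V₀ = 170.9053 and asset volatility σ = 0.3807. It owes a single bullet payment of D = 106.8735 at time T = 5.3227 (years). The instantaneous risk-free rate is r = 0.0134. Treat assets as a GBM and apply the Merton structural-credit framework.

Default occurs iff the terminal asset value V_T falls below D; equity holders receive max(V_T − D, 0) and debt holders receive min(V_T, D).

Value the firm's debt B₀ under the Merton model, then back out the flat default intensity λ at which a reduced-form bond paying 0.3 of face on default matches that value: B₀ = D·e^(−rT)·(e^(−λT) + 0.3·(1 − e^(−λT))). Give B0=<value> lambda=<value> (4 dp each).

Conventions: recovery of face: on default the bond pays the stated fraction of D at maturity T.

With assets at 170.9053 and a single debt payment of 106.8735 at 5.3227 years:
d₁ = [ln(V₀/D) + (r + σ²/2)T] / (σ√T)
   = [ln(170.9053/106.8735) + (0.0134 + 0.5·0.3807²)·5.3227] / (0.3807·√5.3227)
   = [0.469464 + 0.457040] / 0.878312 = 1.054869
d₂ = d₁ − σ√T = 1.054869 − 0.878312 = 0.176557
N(d₁) = 0.854257,  N(d₂) = 0.570072,  e^(−rT) = 0.931160
E₀ = V₀·N(d₁) − D·e^(−rT)·N(d₂)
   = 170.9053·0.854257 − 106.8735·0.931160·0.570072 = 89.265665
B₀ = V₀ − E₀ = 170.9053 − 89.265665 = 81.639635
e^(−λT) = (B₀·e^(rT)/D − 0.3)/(1 − 0.3) = (81.6396·1.073929/106.8735 − 0.3)/0.7 = 0.74337698
λ = −ln(0.74337698)/5.3227 = 0.055715

B0=81.6396 lambda=0.0557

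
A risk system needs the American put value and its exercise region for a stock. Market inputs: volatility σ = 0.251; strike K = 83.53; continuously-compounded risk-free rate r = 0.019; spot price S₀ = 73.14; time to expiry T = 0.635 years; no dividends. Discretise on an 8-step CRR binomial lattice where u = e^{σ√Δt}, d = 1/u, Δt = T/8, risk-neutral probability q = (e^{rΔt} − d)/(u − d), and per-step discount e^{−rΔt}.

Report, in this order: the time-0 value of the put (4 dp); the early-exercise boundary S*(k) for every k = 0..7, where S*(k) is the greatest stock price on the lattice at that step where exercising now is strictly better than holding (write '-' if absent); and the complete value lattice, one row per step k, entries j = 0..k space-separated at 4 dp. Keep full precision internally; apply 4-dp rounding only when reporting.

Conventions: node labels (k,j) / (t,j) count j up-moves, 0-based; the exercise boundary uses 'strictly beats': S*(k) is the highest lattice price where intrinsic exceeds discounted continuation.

Δt=0.07938, u=1.07328, d=0.93173, q=0.49299, disc=e^(-rΔt)=0.99849
k=8 terminal: V=max(K-S,0) → 41.9903 35.6795 28.4100 20.0361 10.3900 0.0000 0.0000 0.0000 0.0000
k=7: j=0 S=44.5836 intr=38.9464 cont=38.8205 V=38.9464[EX]; j=1 S=51.3568 intr=32.1732 cont=32.0473 V=32.1732[EX]; j=2 S=59.1590 intr=24.3710 cont=24.2451 V=24.3710[EX]; j=3 S=68.1465 intr=15.3835 cont=15.2576 V=15.3835[EX]; j=4 S=78.4994 intr=5.0306 cont=5.2599 V=5.2599[hold]; j=5 S=90.4251 intr=0.0000 cont=0.0000 V=0.0000[hold]; j=6 S=104.1627 intr=0.0000 cont=0.0000 V=0.0000[hold]; j=7 S=119.9872 intr=0.0000 cont=0.0000 V=0.0000[hold]  S*(7)=68.1465
k=6: j=0 S=47.8505 intr=35.6795 cont=35.5536 V=35.6795[EX]; j=1 S=55.1200 intr=28.4100 cont=28.2841 V=28.4100[EX]; j=2 S=63.4939 intr=20.0361 cont=19.9102 V=20.0361[EX]; j=3 S=73.1400 intr=10.3900 cont=10.3770 V=10.3900[EX]; j=4 S=84.2515 intr=0.0000 cont=2.6628 V=2.6628[hold]; j=5 S=97.0511 intr=0.0000 cont=0.0000 V=0.0000[hold]; j=6 S=111.7953 intr=0.0000 cont=0.0000 V=0.0000[hold]  S*(6)=73.1400
k=5: j=0 S=51.3568 intr=32.1732 cont=32.0473 V=32.1732[EX]; j=1 S=59.1590 intr=24.3710 cont=24.2451 V=24.3710[EX]; j=2 S=68.1465 intr=15.3835 cont=15.2576 V=15.3835[EX]; j=3 S=78.4994 intr=5.0306 cont=6.5706 V=6.5706[hold]; j=4 S=90.4251 intr=0.0000 cont=1.3480 V=1.3480[hold]; j=5 S=104.1627 intr=0.0000 cont=0.0000 V=0.0000[hold]  S*(5)=68.1465
k=4: j=0 S=55.1200 intr=28.4100 cont=28.2841 V=28.4100[EX]; j=1 S=63.4939 intr=20.0361 cont=19.9102 V=20.0361[EX]; j=2 S=73.1400 intr=10.3900 cont=11.0222 V=11.0222[hold]; j=3 S=84.2515 intr=0.0000 cont=3.9899 V=3.9899[hold]; j=4 S=97.0511 intr=0.0000 cont=0.6824 V=0.6824[hold]  S*(4)=63.4939
k=3: j=0 S=59.1590 intr=24.3710 cont=24.2451 V=24.3710[EX]; j=1 S=68.1465 intr=15.3835 cont=15.5688 V=15.5688[hold]; j=2 S=78.4994 intr=5.0306 cont=7.5440 V=7.5440[hold]; j=3 S=90.4251 intr=0.0000 cont=2.3558 V=2.3558[hold]  S*(3)=59.1590
k=2: j=0 S=63.4939 intr=20.0361 cont=20.0014 V=20.0361[EX]; j=1 S=73.1400 intr=10.3900 cont=11.5951 V=11.5951[hold]; j=2 S=84.2515 intr=0.0000 cont=4.9787 V=4.9787[hold]  S*(2)=63.4939
k=1: j=0 S=68.1465 intr=15.3835 cont=15.8509 V=15.8509[hold]; j=1 S=78.4994 intr=5.0306 cont=8.3208 V=8.3208[hold]  S*(1)=-
k=0: j=0 S=73.1400 intr=10.3900 cont=12.1203 V=12.1203[hold]  S*(0)=-

price = 12.1203
boundary = - - 63.4939 59.1590 63.4939 68.1465 73.1400 68.1465
tree:
12.1203
15.8509 8.3208
20.0361 11.5951 4.9787
24.3710 15.5688 7.5440 2.3558
28.4100 20.0361 11.0222 3.9899 0.6824
32.1732 24.3710 15.3835 6.5706 1.3480 0.0000
35.6795 28.4100 20.0361 10.3900 2.6628 0.0000 0.0000
38.9464 32.1732 24.3710 15.3835 5.2599 0.0000 0.0000 0.0000
41.9903 35.6795 28.4100 20.0361 10.3900 0.0000 0.0000 0.0000 0.0000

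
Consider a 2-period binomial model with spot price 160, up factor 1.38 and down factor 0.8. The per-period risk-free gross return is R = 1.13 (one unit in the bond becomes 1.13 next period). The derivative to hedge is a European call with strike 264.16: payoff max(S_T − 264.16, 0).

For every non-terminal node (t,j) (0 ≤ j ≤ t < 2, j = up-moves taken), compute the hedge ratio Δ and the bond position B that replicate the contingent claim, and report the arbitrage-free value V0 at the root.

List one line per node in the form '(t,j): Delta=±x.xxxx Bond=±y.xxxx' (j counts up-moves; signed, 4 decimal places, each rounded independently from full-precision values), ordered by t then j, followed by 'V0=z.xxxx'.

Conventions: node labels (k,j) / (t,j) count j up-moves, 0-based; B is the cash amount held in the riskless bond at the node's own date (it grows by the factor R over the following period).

(0,0): Delta=0.2200 Bond=-24.9183
(1,0): Delta=0.0000 Bond=0.0000
(1,1): Delta=0.3166 Bond=-49.4892
V0=10.2788

The replicating-portfolio and risk-neutral prices coincide; use p* = (1.13−0.8)/(1.38−0.8) = 0.5690 for the latter.
At maturity the claim pays: V(2,0)=0.0000, V(2,1)=0.0000, V(2,2)=40.5440
  t=1,j=0: stock 128.0000 → up 176.6400 (V=0.0000), down 102.4000 (V=0.0000). Price 0.0000; hedge Δ=0.0000, bond B=0.0000.
  t=1,j=1: stock 220.8000 → up 304.7040 (V=40.5440), down 176.6400 (V=0.0000). Price 20.4143; hedge Δ=0.3166, bond B=-49.4892.
  t=0,j=0: stock 160.0000 → up 220.8000 (V=20.4143), down 128.0000 (V=0.0000). Price 10.2788; hedge Δ=0.2200, bond B=-24.9183.
Verification: the root portfolio costs Δ(0,0)·S0 + B(0,0) = 10.2788, matching V0.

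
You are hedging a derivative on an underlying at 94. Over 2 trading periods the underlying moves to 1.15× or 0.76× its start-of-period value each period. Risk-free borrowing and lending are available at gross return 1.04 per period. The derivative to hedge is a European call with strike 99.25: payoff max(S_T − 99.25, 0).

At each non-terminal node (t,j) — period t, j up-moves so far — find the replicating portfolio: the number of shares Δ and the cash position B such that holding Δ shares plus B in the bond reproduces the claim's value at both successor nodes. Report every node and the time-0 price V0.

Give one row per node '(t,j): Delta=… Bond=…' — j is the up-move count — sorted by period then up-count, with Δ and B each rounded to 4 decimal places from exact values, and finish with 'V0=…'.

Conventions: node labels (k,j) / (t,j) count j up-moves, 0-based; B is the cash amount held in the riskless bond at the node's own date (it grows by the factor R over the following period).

(0,0): Delta=0.4720 Bond=-32.4223
(1,0): Delta=0.0000 Bond=0.0000
(1,1): Delta=0.5945 Bond=-46.9660
V0=11.9450

Arbitrage-free pricing uses the up-move probability p* = (R−d)/(u−d) = 0.7179, discounting each step at R = 1.04.
Expiry values: V(2,0)=0.0000, V(2,1)=0.0000, V(2,2)=25.0650
Node (1,0) S=71.4400: V=(p*·0.0000+(1−p*)·0.0000)/1.04=0.0000; Δ=(0.0000−0.0000)/(82.1560−54.2944)=0.0000; B=V−Δ·S=0.0000
Node (1,1) S=108.1000: V=(p*·25.0650+(1−p*)·0.0000)/1.04=17.3033; Δ=(25.0650−0.0000)/(124.3150−82.1560)=0.5945; B=V−Δ·S=-46.9660
Node (0,0) S=94.0000: V=(p*·17.3033+(1−p*)·0.0000)/1.04=11.9450; Δ=(17.3033−0.0000)/(108.1000−71.4400)=0.4720; B=V−Δ·S=-32.4223
Verification: the root portfolio costs Δ(0,0)·S0 + B(0,0) = 11.9450, matching V0.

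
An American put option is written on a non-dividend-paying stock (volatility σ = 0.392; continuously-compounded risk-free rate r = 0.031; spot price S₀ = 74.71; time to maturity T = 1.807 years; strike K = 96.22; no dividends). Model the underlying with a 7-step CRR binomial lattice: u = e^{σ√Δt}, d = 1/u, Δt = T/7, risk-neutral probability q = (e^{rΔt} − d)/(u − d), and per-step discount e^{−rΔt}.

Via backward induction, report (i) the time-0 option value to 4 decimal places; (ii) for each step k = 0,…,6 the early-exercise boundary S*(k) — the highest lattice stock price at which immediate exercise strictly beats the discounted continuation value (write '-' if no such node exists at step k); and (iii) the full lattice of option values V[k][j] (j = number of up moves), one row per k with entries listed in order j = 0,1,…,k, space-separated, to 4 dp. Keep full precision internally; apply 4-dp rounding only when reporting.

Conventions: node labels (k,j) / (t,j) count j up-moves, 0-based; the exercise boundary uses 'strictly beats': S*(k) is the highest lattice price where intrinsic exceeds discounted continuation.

Δt=0.25814  u=1.22039  d=0.81941  q=0.47041  discount=0.99203
step 7 (expiry): payoffs max(K−S,0) = 77.6889 68.6209 55.1156 35.0016 5.0450 0.0000 0.0000 0.0000
step 6: (k=6,j=0): S=22.6150, K−S=73.6050, hold=72.8380 ⇒ V=73.6050 exercise | (k=6,j=1): S=33.6815, K−S=62.5385, hold=61.7716 ⇒ V=62.5385 exercise | (k=6,j=2): S=50.1632, K−S=46.0568, hold=45.2899 ⇒ V=46.0568 exercise | (k=6,j=3): S=74.7100, K−S=21.5100, hold=20.7431 ⇒ V=21.5100 exercise | (k=6,j=4): S=111.2686, K−S=0.0000, hold=2.6505 ⇒ V=2.6505 continue | (k=6,j=5): S=165.7167, K−S=0.0000, hold=0.0000 ⇒ V=0.0000 continue | (k=6,j=6): S=246.8084, K−S=0.0000, hold=0.0000 ⇒ V=0.0000 continue  boundary S*=74.7100
step 5: (k=5,j=0): S=27.5991, K−S=68.6209, hold=67.8540 ⇒ V=68.6209 exercise | (k=5,j=1): S=41.1044, K−S=55.1156, hold=54.3487 ⇒ V=55.1156 exercise | (k=5,j=2): S=61.2184, K−S=35.0016, hold=34.2347 ⇒ V=35.0016 exercise | (k=5,j=3): S=91.1750, K−S=5.0450, hold=12.5376 ⇒ V=12.5376 continue | (k=5,j=4): S=135.7905, K−S=0.0000, hold=1.3925 ⇒ V=1.3925 continue | (k=5,j=5): S=202.2382, K−S=0.0000, hold=0.0000 ⇒ V=0.0000 continue  boundary S*=61.2184
step 4: (k=4,j=0): S=33.6815, K−S=62.5385, hold=61.7716 ⇒ V=62.5385 exercise | (k=4,j=1): S=50.1632, K−S=46.0568, hold=45.2899 ⇒ V=46.0568 exercise | (k=4,j=2): S=74.7100, K−S=21.5100, hold=24.2396 ⇒ V=24.2396 continue | (k=4,j=3): S=111.2686, K−S=0.0000, hold=7.2367 ⇒ V=7.2367 continue | (k=4,j=4): S=165.7167, K−S=0.0000, hold=0.7316 ⇒ V=0.7316 continue  boundary S*=50.1632
step 3: (k=3,j=0): S=41.1044, K−S=55.1156, hold=54.3487 ⇒ V=55.1156 exercise | (k=3,j=1): S=61.2184, K−S=35.0016, hold=35.5085 ⇒ V=35.5085 continue | (k=3,j=2): S=91.1750, K−S=5.0450, hold=16.1118 ⇒ V=16.1118 continue | (k=3,j=3): S=135.7905, K−S=0.0000, hold=4.1433 ⇒ V=4.1433 continue  boundary S*=41.1044
step 2: (k=2,j=0): S=50.1632, K−S=46.0568, hold=45.5264 ⇒ V=46.0568 exercise | (k=2,j=1): S=74.7100, K−S=21.5100, hold=26.1738 ⇒ V=26.1738 continue | (k=2,j=2): S=111.2686, K−S=0.0000, hold=10.3981 ⇒ V=10.3981 continue  boundary S*=50.1632
step 1: (k=1,j=0): S=61.2184, K−S=35.0016, hold=36.4111 ⇒ V=36.4111 continue | (k=1,j=1): S=91.1750, K−S=5.0450, hold=18.6033 ⇒ V=18.6033 continue  boundary S*=-
step 0: (k=0,j=0): S=74.7100, K−S=21.5100, hold=27.8107 ⇒ V=27.8107 continue  boundary S*=-

price = 27.8107
boundary = - - 50.1632 41.1044 50.1632 61.2184 74.7100
tree:
27.8107
36.4111 18.6033
46.0568 26.1738 10.3981
55.1156 35.5085 16.1118 4.1433
62.5385 46.0568 24.2396 7.2367 0.7316
68.6209 55.1156 35.0016 12.5376 1.3925 0.0000
73.6050 62.5385 46.0568 21.5100 2.6505 0.0000 0.0000
77.6889 68.6209 55.1156 35.0016 5.0450 0.0000 0.0000 0.0000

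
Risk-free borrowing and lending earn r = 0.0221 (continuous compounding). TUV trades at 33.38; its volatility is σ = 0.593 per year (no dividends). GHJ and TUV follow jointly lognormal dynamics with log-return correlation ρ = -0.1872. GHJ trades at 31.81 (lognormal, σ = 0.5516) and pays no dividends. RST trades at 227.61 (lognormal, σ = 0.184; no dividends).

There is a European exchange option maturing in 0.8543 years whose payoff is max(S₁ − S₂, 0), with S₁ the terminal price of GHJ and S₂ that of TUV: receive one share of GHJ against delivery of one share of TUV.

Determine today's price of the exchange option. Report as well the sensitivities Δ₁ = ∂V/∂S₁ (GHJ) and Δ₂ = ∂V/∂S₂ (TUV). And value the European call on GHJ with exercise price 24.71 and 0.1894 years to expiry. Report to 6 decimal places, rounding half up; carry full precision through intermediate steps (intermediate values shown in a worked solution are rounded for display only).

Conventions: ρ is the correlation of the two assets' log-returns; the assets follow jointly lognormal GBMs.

exchange price = 9.549200
Δ1 = 0.636324
Δ2 = -0.320319
price(GHJ call K=24.71) = 7.690203

σ_eff = √(σ₁² + σ₂² − 2ρσ₁σ₂) = √(0.5516² + 0.593² − 2·-0.1872·0.5516·0.593) = 0.882257
d₁ = (ln(S₁/S₂) + (q₂ − q₁ + σ_eff²/2)T) / (σ_eff√T) = (ln(31.81/33.38) + (0.0 − 0.0 + 0.389189)·0.8543) / 0.815456 = 0.348649
d₂ = d₁ − σ_eff√T = 0.348649 − 0.815456 = -0.466807
N(d₁) = 0.636324,  N(d₂) = 0.320319
V = S₁·e^{−q₁T}·N(d₁) − S₂·e^{−q₂T}·N(d₂) = 20.241452 − 10.692252 = 9.549200
Δ₁ = e^{−q₁T}·N(d₁) = 0.636324;  Δ₂ = −e^{−q₂T}·N(d₂) = -0.320319
[vanilla: GHJ call K=24.71]
σ√T = 0.5516·√0.1894 = 0.240057
d₁ = (ln(S/K) + (r+σ²/2)T) / (σ√T) = (ln(31.81/24.71) + (0.0221+0.5516²/2)·0.1894) / 0.240057 = (0.252573 + 0.032999) / 0.240057 = 1.189602
d₂ = d₁ − σ√T = 1.189602 − 0.240057 = 0.949545
e^{−rT} = 0.995823
N(d₁) = 0.882898,  N(d₂) = 0.828828
price = S·N(d₁) − K·e^{−rT}·N(d₂) = 28.085001 − 20.394797 = 7.690203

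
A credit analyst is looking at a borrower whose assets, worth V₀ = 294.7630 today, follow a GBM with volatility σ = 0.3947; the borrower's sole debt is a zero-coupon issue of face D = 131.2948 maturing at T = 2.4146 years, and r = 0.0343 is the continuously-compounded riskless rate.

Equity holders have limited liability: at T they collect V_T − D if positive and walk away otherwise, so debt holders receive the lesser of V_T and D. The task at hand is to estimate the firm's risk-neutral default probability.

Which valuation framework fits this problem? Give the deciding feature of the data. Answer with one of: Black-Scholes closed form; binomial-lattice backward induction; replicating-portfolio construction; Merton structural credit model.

Key observation: the asked-for credit quantity lives on the firm's capital structure — asset value, asset volatility, debt face 131.2948 — which is the structural model's domain.

framework: Merton structural credit model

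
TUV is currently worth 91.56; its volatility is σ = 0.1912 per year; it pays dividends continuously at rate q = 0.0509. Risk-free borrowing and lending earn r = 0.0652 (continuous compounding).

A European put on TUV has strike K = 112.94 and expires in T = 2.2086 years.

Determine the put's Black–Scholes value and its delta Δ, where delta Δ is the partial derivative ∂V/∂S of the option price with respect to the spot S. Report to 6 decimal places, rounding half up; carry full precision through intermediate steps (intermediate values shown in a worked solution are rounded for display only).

σ√T = 0.1912·√2.2086 = 0.284149
d₁ = (ln(S/K) + (r−q+σ²/2)T) / (σ√T) = (ln(91.56/112.94) + (0.0652−0.0509+0.1912²/2)·2.2086) / 0.284149 = (-0.209862 + 0.071953) / 0.284149 = -0.485340
d₂ = d₁ − σ√T = -0.485340 − 0.284149 = -0.769489
e^{−rT} = 0.865887
e^{−qT} = 0.893671
N(−d₁) = 0.686282,  N(−d₂) = 0.779198
Put price V = K·e^{−rT}·N(−d₂) − S·e^{−qT}·N(−d₁) = 76.200376 − 56.154705 = 20.045671
Δ = −e^{−qT}·N(−d₁) = -0.613310

price = 20.045671
Δ = -0.613310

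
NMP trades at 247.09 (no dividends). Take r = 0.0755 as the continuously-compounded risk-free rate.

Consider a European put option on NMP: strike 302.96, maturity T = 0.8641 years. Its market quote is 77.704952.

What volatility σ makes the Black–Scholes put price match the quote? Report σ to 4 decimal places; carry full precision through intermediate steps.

sigma = 0.5922

At σ = 0.5922 the Black–Scholes value reproduces the quote:
σ√T = 0.5922·√0.8641 = 0.550491
d₁ = (ln(S/K) + (r+σ²/2)T) / (σ√T) = (ln(247.09/302.96) + (0.0755+0.5922²/2)·0.8641) / 0.550491 = (-0.203848 + 0.216760) / 0.550491 = 0.023455
d₂ = d₁ − σ√T = 0.023455 − 0.550491 = -0.527036
e^{−rT} = 0.936843
N(−d₁) = 0.490644,  N(−d₂) = 0.700916
V = K·e^{−rT}·N(−d₂) − S·N(−d₁) = 198.938107 − 121.233155 = 77.704952 (the observed quote) — the price is monotone increasing in volatility, hence this σ is the only solution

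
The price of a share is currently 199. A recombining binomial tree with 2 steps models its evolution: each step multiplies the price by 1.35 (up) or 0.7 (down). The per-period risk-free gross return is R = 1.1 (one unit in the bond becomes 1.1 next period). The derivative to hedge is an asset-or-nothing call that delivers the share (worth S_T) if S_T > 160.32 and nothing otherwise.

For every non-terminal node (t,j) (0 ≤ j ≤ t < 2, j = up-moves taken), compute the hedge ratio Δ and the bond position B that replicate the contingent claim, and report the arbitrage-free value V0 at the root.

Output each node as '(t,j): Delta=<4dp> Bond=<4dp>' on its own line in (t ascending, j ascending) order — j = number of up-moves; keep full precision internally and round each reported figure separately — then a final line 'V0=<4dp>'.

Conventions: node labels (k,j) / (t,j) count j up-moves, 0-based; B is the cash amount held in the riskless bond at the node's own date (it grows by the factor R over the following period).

(0,0): Delta=1.2636 Bond=-64.3741
(1,0): Delta=2.0769 Bond=-184.1098
(1,1): Delta=1.0000 Bond=0.0000
V0=187.0789

Since d<R<u, set p* = (R−d)/(u−d) = 0.6154; price each node as the discounted p*-expectation of its children.
Expiry values: V(2,0)=0.0000, V(2,1)=188.0550, V(2,2)=362.6775
Node (1,0) S=139.3000: V=(p*·188.0550+(1−p*)·0.0000)/1.1=105.2056; Δ=(188.0550−0.0000)/(188.0550−97.5100)=2.0769; B=V−Δ·S=-184.1098
Node (1,1) S=268.6500: V=(p*·362.6775+(1−p*)·188.0550)/1.1=268.6500; Δ=(362.6775−188.0550)/(362.6775−188.0550)=1.0000; B=V−Δ·S=0.0000
Node (0,0) S=199.0000: V=(p*·268.6500+(1−p*)·105.2056)/1.1=187.0789; Δ=(268.6500−105.2056)/(268.6500−139.3000)=1.2636; B=V−Δ·S=-64.3741
Check: Δ(0,0)·S0 + B(0,0) = 187.0789 = V0.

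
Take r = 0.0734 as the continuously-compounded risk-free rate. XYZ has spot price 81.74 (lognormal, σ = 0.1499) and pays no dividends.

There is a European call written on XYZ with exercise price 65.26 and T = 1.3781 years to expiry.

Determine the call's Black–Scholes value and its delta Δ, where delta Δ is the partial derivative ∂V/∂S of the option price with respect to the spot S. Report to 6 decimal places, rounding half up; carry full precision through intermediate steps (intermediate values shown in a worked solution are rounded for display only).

price = 22.909811
Δ = 0.973953

σ√T = 0.1499·√1.3781 = 0.175971
d₁ = (ln(S/K) + (r+σ²/2)T) / (σ√T) = (ln(81.74/65.26) + (0.0734+0.1499²/2)·1.3781) / 0.175971 = (0.225164 + 0.116636) / 0.175971 = 1.942360
d₂ = d₁ − σ√T = 1.942360 − 0.175971 = 1.766388
e^{−rT} = 0.903795
N(d₁) = 0.973953,  N(d₂) = 0.961335
Call price V = S·N(d₁) − K·e^{−rT}·N(d₂) = 79.610936 − 56.701124 = 22.909811
Δ = N(d₁) = 0.973953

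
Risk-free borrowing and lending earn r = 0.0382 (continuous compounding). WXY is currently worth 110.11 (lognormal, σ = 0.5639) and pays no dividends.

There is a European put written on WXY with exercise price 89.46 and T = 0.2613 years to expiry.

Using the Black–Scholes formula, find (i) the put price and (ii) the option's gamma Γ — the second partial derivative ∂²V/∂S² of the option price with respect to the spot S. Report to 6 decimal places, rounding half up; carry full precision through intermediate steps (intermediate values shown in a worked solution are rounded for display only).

price = 3.678631
Γ = 0.008389

σ√T = 0.5639·√0.2613 = 0.288252
d₁ = (ln(S/K) + (r+σ²/2)T) / (σ√T) = (ln(110.11/89.46) + (0.0382+0.5639²/2)·0.2613) / 0.288252 = (0.207688 + 0.051526) / 0.288252 = 0.899264
d₂ = d₁ − σ√T = 0.899264 − 0.288252 = 0.611013
e^{−rT} = 0.990068
N(−d₁) = 0.184256,  N(−d₂) = 0.270596
Put price V = K·e^{−rT}·N(−d₂) − S·N(−d₁) = 23.967052 − 20.288421 = 3.678631
φ(d₁) = (1/√(2π))·e^{−d₁²/2} = 0.266261
Γ = φ(d₁) / (S·σ·√T) = 0.008389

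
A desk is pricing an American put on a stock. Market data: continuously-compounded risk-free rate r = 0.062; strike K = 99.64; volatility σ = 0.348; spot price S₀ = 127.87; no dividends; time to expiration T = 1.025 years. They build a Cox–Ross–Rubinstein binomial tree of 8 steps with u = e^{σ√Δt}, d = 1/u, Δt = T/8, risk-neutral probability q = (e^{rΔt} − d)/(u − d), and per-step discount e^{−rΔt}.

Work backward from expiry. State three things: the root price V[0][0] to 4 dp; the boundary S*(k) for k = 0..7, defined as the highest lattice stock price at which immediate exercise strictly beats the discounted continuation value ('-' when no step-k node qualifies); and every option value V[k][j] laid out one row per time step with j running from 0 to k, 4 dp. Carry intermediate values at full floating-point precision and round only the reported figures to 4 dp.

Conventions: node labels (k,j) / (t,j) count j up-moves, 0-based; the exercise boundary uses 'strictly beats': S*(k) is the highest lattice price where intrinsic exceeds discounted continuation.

params: Δt=0.12812 u=1.13266 d=0.88288 q=0.50083 e^(-rΔt)=0.99209
t_8 payoffs: 52.4353 39.0807 21.9479 0.0000 0.0000 0.0000 0.0000 0.0000 0.0000
t_7: node(7,0) S=53.4667 payoff=46.1733 vs cont=45.3849 → 46.1733 [stop]  node(7,1) S=68.5929 payoff=31.0471 vs cont=30.2587 → 31.0471 [stop]  node(7,2) S=87.9984 payoff=11.6416 vs cont=10.8691 → 11.6416 [stop]  node(7,3) S=112.8940 payoff=0.0000 vs cont=0.0000 → 0.0000 [wait]  node(7,4) S=144.8327 payoff=0.0000 vs cont=0.0000 → 0.0000 [wait]  node(7,5) S=185.8071 payoff=0.0000 vs cont=0.0000 → 0.0000 [wait]  node(7,6) S=238.3736 payoff=0.0000 vs cont=0.0000 → 0.0000 [wait]  node(7,7) S=305.8117 payoff=0.0000 vs cont=0.0000 → 0.0000 [wait]  ⇒ S*(7)=87.9984
t_6: node(6,0) S=60.5593 payoff=39.0807 vs cont=38.2923 → 39.0807 [stop]  node(6,1) S=77.6921 payoff=21.9479 vs cont=21.1595 → 21.9479 [stop]  node(6,2) S=99.6719 payoff=0.0000 vs cont=5.7652 → 5.7652 [wait]  node(6,3) S=127.8700 payoff=0.0000 vs cont=0.0000 → 0.0000 [wait]  node(6,4) S=164.0456 payoff=0.0000 vs cont=0.0000 → 0.0000 [wait]  node(6,5) S=210.4555 payoff=0.0000 vs cont=0.0000 → 0.0000 [wait]  node(6,6) S=269.9953 payoff=0.0000 vs cont=0.0000 → 0.0000 [wait]  ⇒ S*(6)=77.6921
t_5: node(5,0) S=68.5929 payoff=31.0471 vs cont=30.2587 → 31.0471 [stop]  node(5,1) S=87.9984 payoff=11.6416 vs cont=13.7336 → 13.7336 [wait]  node(5,2) S=112.8940 payoff=0.0000 vs cont=2.8550 → 2.8550 [wait]  node(5,3) S=144.8327 payoff=0.0000 vs cont=0.0000 → 0.0000 [wait]  node(5,4) S=185.8071 payoff=0.0000 vs cont=0.0000 → 0.0000 [wait]  node(5,5) S=238.3736 payoff=0.0000 vs cont=0.0000 → 0.0000 [wait]  ⇒ S*(5)=68.5929
t_4: node(4,0) S=77.6921 payoff=21.9479 vs cont=22.1989 → 22.1989 [wait]  node(4,1) S=99.6719 payoff=0.0000 vs cont=8.2197 → 8.2197 [wait]  node(4,2) S=127.8700 payoff=0.0000 vs cont=1.4139 → 1.4139 [wait]  node(4,3) S=164.0456 payoff=0.0000 vs cont=0.0000 → 0.0000 [wait]  node(4,4) S=210.4555 payoff=0.0000 vs cont=0.0000 → 0.0000 [wait]  ⇒ S*(4)=-
t_3: node(3,0) S=87.9984 payoff=11.6416 vs cont=15.0775 → 15.0775 [wait]  node(3,1) S=112.8940 payoff=0.0000 vs cont=4.7731 → 4.7731 [wait]  node(3,2) S=144.8327 payoff=0.0000 vs cont=0.7002 → 0.7002 [wait]  node(3,3) S=185.8071 payoff=0.0000 vs cont=0.0000 → 0.0000 [wait]  ⇒ S*(3)=-
t_2: node(2,0) S=99.6719 payoff=0.0000 vs cont=9.8383 → 9.8383 [wait]  node(2,1) S=127.8700 payoff=0.0000 vs cont=2.7116 → 2.7116 [wait]  node(2,2) S=164.0456 payoff=0.0000 vs cont=0.3467 → 0.3467 [wait]  ⇒ S*(2)=-
t_1: node(1,0) S=112.8940 payoff=0.0000 vs cont=6.2194 → 6.2194 [wait]  node(1,1) S=144.8327 payoff=0.0000 vs cont=1.5151 → 1.5151 [wait]  ⇒ S*(1)=-
t_0: node(0,0) S=127.8700 payoff=0.0000 vs cont=3.8328 → 3.8328 [wait]  ⇒ S*(0)=-

price = 3.8328
boundary = - - - - - 68.5929 77.6921 87.9984
tree:
3.8328
6.2194 1.5151
9.8383 2.7116 0.3467
15.0775 4.7731 0.7002 0.0000
22.1989 8.2197 1.4139 0.0000 0.0000
31.0471 13.7336 2.8550 0.0000 0.0000 0.0000
39.0807 21.9479 5.7652 0.0000 0.0000 0.0000 0.0000
46.1733 31.0471 11.6416 0.0000 0.0000 0.0000 0.0000 0.0000
52.4353 39.0807 21.9479 0.0000 0.0000 0.0000 0.0000 0.0000 0.0000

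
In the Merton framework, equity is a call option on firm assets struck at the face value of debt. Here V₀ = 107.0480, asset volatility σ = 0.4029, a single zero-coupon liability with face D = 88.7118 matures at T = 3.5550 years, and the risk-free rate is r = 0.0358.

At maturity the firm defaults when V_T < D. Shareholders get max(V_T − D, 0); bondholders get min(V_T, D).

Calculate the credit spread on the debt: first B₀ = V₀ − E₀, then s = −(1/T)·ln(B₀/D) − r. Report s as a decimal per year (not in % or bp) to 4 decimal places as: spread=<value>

spread=0.0605

Work the structural quantities from V₀ = 107.0480 against face 88.7118:
d₁ = [ln(V₀/D) + (r + σ²/2)T] / (σ√T)
   = [ln(107.0480/88.7118) + (0.0358 + 0.5·0.4029²)·3.5550] / (0.4029·√3.5550)
   = [0.187884 + 0.415808] / 0.759656 = 0.794691
d₂ = d₁ − σ√T = 0.794691 − 0.759656 = 0.035035
N(d₁) = 0.786603,  N(d₂) = 0.513974,  e^(−rT) = 0.880497
E₀ = V₀·N(d₁) − D·e^(−rT)·N(d₂)
   = 107.0480·0.786603 − 88.7118·0.880497·0.513974 = 44.057573
B₀ = V₀ − E₀ = 107.0480 − 44.057573 = 62.990427
spread = −(1/T)·ln(B₀/D) − r = −(1/3.5550)·ln(62.990427/88.7118) − 0.0358 = 0.06051790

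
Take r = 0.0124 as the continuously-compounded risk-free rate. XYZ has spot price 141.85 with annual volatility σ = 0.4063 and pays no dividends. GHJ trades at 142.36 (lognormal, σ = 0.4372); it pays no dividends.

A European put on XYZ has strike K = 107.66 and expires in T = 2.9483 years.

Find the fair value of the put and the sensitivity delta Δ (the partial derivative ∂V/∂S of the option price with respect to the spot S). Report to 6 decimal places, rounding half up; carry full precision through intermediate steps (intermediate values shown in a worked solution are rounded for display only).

σ√T = 0.4063·√2.9483 = 0.697642
d₁ = (ln(S/K) + (r+σ²/2)T) / (σ√T) = (ln(141.85/107.66) + (0.0124+0.4063²/2)·2.9483) / 0.697642 = (0.275792 + 0.279911) / 0.697642 = 0.796545
d₂ = d₁ − σ√T = 0.796545 − 0.697642 = 0.098903
e^{−rT} = 0.964101
N(−d₁) = 0.212858,  N(−d₂) = 0.460608
Put price V = K·e^{−rT}·N(−d₂) − S·N(−d₁) = 47.808846 − 30.193866 = 17.614980
Δ = −N(−d₁) = -0.212858

price = 17.614980
Δ = -0.212858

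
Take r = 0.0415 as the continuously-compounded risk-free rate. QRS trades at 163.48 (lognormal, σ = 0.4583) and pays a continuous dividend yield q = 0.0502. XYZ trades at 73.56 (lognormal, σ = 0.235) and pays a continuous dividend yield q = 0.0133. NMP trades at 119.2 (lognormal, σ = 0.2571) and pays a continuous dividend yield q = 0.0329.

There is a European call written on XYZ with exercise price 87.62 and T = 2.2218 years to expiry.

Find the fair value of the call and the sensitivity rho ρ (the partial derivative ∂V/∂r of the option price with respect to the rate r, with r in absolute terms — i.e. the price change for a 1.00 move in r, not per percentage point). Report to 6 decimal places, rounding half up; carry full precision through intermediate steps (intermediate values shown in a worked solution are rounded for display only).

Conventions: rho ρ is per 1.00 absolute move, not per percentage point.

σ√T = 0.235·√2.2218 = 0.350284
d₁ = (ln(S/K) + (r−q+σ²/2)T) / (σ√T) = (ln(73.56/87.62) + (0.0415−0.0133+0.235²/2)·2.2218) / 0.350284 = (-0.174908 + 0.124004) / 0.350284 = -0.145321
d₂ = d₁ − σ√T = -0.145321 − 0.350284 = -0.495605
e^{−rT} = 0.911918
e^{−qT} = 0.970882
N(d₁) = 0.442229,  N(d₂) = 0.310087
Call price V = S·e^{−qT}·N(d₁) − K·e^{−rT}·N(d₂) = 31.583135 − 24.776624 = 6.806511
ρ = K·T·e^{−rT}·N(d₂) = 55.048702

price = 6.806511
ρ = 55.048702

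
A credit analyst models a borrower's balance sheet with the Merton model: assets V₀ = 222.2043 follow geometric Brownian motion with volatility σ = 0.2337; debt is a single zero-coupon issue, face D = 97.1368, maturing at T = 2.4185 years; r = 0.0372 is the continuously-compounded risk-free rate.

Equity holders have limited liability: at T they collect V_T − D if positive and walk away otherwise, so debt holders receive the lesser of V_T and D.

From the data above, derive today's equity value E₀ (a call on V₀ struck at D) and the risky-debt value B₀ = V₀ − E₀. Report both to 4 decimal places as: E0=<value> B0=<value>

E0=133.5187 B0=88.6856

Equity is a call on the firm's assets struck at D = 97.1368:
d₁ = [ln(V₀/D) + (r + σ²/2)T] / (σ√T)
   = [ln(222.2043/97.1368) + (0.0372 + 0.5·0.2337²)·2.4185] / (0.2337·√2.4185)
   = [0.827477 + 0.156012] / 0.363439 = 2.706062
d₂ = d₁ − σ√T = 2.706062 − 0.363439 = 2.342623
N(d₁) = 0.996596,  N(d₂) = 0.990426,  e^(−rT) = 0.913960
E₀ = V₀·N(d₁) − D·e^(−rT)·N(d₂)
   = 222.2043·0.996596 − 97.1368·0.913960·0.990426 = 133.518677
B₀ = V₀ − E₀ = 222.2043 − 133.518677 = 88.685623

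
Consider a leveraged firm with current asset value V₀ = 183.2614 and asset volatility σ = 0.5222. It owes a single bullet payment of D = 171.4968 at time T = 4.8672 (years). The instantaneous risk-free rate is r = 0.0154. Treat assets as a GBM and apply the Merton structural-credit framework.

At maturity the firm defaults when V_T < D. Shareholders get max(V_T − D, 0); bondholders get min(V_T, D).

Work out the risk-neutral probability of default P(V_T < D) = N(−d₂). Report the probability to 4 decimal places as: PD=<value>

PD=0.6749

Equity is a call on the firm's assets struck at D = 171.4968:
d₁ = [ln(V₀/D) + (r + σ²/2)T] / (σ√T)
   = [ln(183.2614/171.4968) + (0.0154 + 0.5·0.5222²)·4.8672] / (0.5222·√4.8672)
   = [0.066349 + 0.738580] / 1.152064 = 0.698685
d₂ = d₁ − σ√T = 0.698685 − 1.152064 = -0.453379
risk-neutral PD = N(−d₂) = N(0.453379) = 0.674862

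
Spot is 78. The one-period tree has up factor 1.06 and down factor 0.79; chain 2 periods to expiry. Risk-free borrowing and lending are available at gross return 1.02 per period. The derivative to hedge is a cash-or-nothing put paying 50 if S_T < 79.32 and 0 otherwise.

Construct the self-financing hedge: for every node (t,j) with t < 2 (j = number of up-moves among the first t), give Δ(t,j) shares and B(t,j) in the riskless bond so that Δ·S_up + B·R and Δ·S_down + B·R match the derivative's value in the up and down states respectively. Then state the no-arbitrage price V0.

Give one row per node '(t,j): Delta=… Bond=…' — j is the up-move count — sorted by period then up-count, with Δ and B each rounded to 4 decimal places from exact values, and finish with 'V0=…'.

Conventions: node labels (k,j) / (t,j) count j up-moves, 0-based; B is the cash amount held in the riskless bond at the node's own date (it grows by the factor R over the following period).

(0,0): Delta=-1.9828 Bond=167.8420
(1,0): Delta=0.0000 Bond=49.0196
(1,1): Delta=-2.2398 Bond=192.4473
V0=13.1848

Risk-neutral probability p* = (R−d)/(u−d) = (1.02−0.79)/(1.06−0.79) = 0.8519.
Terminal payoffs: V(2,0)=50.0000, V(2,1)=50.0000, V(2,2)=0.0000
Node (1,0) S=61.6200: V=(p*·50.0000+(1−p*)·50.0000)/1.02=49.0196; Δ=(50.0000−50.0000)/(65.3172−48.6798)=0.0000; B=V−Δ·S=49.0196
Node (1,1) S=82.6800: V=(p*·0.0000+(1−p*)·50.0000)/1.02=7.2622; Δ=(0.0000−50.0000)/(87.6408−65.3172)=-2.2398; B=V−Δ·S=192.4473
Node (0,0) S=78.0000: V=(p*·7.2622+(1−p*)·49.0196)/1.02=13.1848; Δ=(7.2622−49.0196)/(82.6800−61.6200)=-1.9828; B=V−Δ·S=167.8420
Verification: the root portfolio costs Δ(0,0)·S0 + B(0,0) = 13.1848, matching V0.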